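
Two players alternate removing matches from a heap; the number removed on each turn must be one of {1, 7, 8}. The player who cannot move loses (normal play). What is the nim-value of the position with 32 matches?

0

G(0) = 0
G(1) = mex{0} = 1
G(2) = mex{1} = 0
G(3) = mex{0} = 1
G(4) = mex{1} = 0
G(5) = mex{0} = 1
G(6) = mex{1} = 0
G(7) = mex{0,0} = 1
G(8) = mex{1,1,0} = 2
G(9) = mex{2,0,1} = 3
G(10) = mex{3,1,0} = 2
G(11) = mex{2,0,1} = 3
G(12) = mex{3,1,0} = 2
G(13) = mex{2,0,1} = 3
G(14) = mex{3,1,0} = 2
G(15) = mex{2,2,1} = 0
G(16) = mex{0,3,2} = 1
G(17) = mex{1,2,3} = 0
G(18) = mex{0,3,2} = 1
G(19) = mex{1,2,3} = 0
G(20) = mex{0,3,2} = 1
G(21) = mex{1,2,3} = 0
G(22) = mex{0,0,2} = 1
G(23) = mex{1,1,0} = 2
G(24) = mex{2,0,1} = 3
G(25) = mex{3,1,0} = 2
G(26) = mex{2,0,1} = 3
G(27) = mex{3,1,0} = 2
G(28) = mex{2,0,1} = 3
G(29) = mex{3,1,0} = 2
G(30) = mex{2,2,1} = 0
G(31) = mex{0,3,2} = 1
G(32) = mex{1,2,3} = 0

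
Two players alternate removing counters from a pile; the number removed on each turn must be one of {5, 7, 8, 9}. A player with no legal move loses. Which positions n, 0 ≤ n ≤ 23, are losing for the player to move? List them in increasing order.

G(0) = 0
G(1) = mex{} = 0
G(2) = mex{} = 0
G(3) = mex{} = 0
G(4) = mex{} = 0
G(5) = mex{0} = 1
G(6) = mex{0} = 1
G(7) = mex{0,0} = 1
G(8) = mex{0,0,0} = 1
G(9) = mex{0,0,0,0} = 1
G(10) = mex{1,0,0,0} = 2
G(11) = mex{1,0,0,0} = 2
G(12) = mex{1,1,0,0} = 2
G(13) = mex{1,1,1,0} = 2
G(14) = mex{1,1,1,1} = 0
G(15) = mex{2,1,1,1} = 0
G(16) = mex{2,1,1,1} = 0
G(17) = mex{2,2,1,1} = 0
G(18) = mex{2,2,2,1} = 0
G(19) = mex{0,2,2,2} = 1
G(20) = mex{0,2,2,2} = 1
G(21) = mex{0,0,2,2} = 1
G(22) = mex{0,0,0,2} = 1
G(23) = mex{0,0,0,0} = 1
P-positions are exactly the n with G(n) = 0.

0, 1, 2, 3, 4, 14, 15, 16, 17, 18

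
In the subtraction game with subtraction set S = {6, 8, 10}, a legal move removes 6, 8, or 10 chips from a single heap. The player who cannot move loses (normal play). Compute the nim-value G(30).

2

n :  0  1  2  3  4  5  6  7  8  9 10 11 12 13 14 15 16 17 18 19 20 21 22 23 24 25 26 27 28 29 30
G :  0  0  0  0  0  0  1  1  1  1  1  1  2  2  2  2  0  0  0  0  0  0  1  1  1  1  1  1  2  2  2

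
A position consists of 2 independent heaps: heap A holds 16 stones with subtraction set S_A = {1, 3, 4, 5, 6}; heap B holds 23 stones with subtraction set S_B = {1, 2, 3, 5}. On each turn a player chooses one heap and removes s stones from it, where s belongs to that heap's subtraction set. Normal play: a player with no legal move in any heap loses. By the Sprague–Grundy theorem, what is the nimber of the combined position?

0

Heap A, S = {1, 3, 4, 5, 6}:
G(0) = 0
G(1) = mex{0} = 1
G(2) = mex{1} = 0
G(3) = mex{0,0} = 1
G(4) = mex{1,1,0} = 2
G(5) = mex{2,0,1,0} = 3
G(6) = mex{3,1,0,1,0} = 2
G(7) = mex{2,2,1,0,1} = 3
G(8) = mex{3,3,2,1,0} = 4
G(9) = mex{4,2,3,2,1} = 0
G(10) = mex{0,3,2,3,2} = 1
G(11) = mex{1,4,3,2,3} = 0
G(12) = mex{0,0,4,3,2} = 1
G(13) = mex{1,1,0,4,3} = 2
G(14) = mex{2,0,1,0,4} = 3
G(15) = mex{3,1,0,1,0} = 2
G(16) = mex{2,2,1,0,1} = 3
G_A(16) = 3.
Heap B, S = {1, 2, 3, 5}:
G(0) = 0
G(1) = mex{0} = 1
G(2) = mex{1,0} = 2
G(3) = mex{2,1,0} = 3
G(4) = mex{3,2,1} = 0
G(5) = mex{0,3,2,0} = 1
G(6) = mex{1,0,3,1} = 2
G(7) = mex{2,1,0,2} = 3
G(8) = mex{3,2,1,3} = 0
G(9) = mex{0,3,2,0} = 1
G(10) = mex{1,0,3,1} = 2
G(11) = mex{2,1,0,2} = 3
G(12) = mex{3,2,1,3} = 0
G(13) = mex{0,3,2,0} = 1
G(14) = mex{1,0,3,1} = 2
G(15) = mex{2,1,0,2} = 3
G(16) = mex{3,2,1,3} = 0
G(17) = mex{0,3,2,0} = 1
G(18) = mex{1,0,3,1} = 2
G(19) = mex{2,1,0,2} = 3
G(20) = mex{3,2,1,3} = 0
G(21) = mex{0,3,2,0} = 1
G(22) = mex{1,0,3,1} = 2
G(23) = mex{2,1,0,2} = 3
G_B(23) = 3.
Combined Grundy value = 3 ⊕ 3 = 0.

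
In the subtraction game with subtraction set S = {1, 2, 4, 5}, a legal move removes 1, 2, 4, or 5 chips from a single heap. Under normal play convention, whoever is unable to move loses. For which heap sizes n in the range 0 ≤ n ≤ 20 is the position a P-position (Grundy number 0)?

0, 3, 6, 9, 12, 15, 18

G(0) = 0
G(1) = mex{0} = 1
G(2) = mex{1,0} = 2
G(3) = mex{2,1} = 0
G(4) = mex{0,2,0} = 1
G(5) = mex{1,0,1,0} = 2
G(6) = mex{2,1,2,1} = 0
G(7) = mex{0,2,0,2} = 1
G(8) = mex{1,0,1,0} = 2
G(9) = mex{2,1,2,1} = 0
G(10) = mex{0,2,0,2} = 1
G(11) = mex{1,0,1,0} = 2
G(12) = mex{2,1,2,1} = 0
G(13) = mex{0,2,0,2} = 1
G(14) = mex{1,0,1,0} = 2
G(15) = mex{2,1,2,1} = 0
G(16) = mex{0,2,0,2} = 1
G(17) = mex{1,0,1,0} = 2
G(18) = mex{2,1,2,1} = 0
G(19) = mex{0,2,0,2} = 1
G(20) = mex{1,0,1,0} = 2
P-positions are exactly the n with G(n) = 0.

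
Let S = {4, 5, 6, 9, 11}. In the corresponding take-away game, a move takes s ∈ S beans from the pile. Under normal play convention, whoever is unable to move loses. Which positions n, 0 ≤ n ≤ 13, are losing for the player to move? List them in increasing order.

0, 1, 2, 3

n :  0  1  2  3  4  5  6  7  8  9 10 11 12 13
G :  0  0  0  0  1  1  1  1  2  2  2  2  3  3
P-positions are exactly the n with G(n) = 0.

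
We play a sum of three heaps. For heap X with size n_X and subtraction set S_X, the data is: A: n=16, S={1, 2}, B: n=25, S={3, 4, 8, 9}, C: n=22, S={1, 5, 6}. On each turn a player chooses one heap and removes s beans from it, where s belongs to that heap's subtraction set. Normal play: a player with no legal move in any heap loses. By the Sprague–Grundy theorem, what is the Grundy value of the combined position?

Heap A, S = {1, 2}:
G(0) = 0
G(1) = mex{0} = 1
G(2) = mex{1,0} = 2
G(3) = mex{2,1} = 0
G(4) = mex{0,2} = 1
G(5) = mex{1,0} = 2
G(6) = mex{2,1} = 0
G(7) = mex{0,2} = 1
G(8) = mex{1,0} = 2
G(9) = mex{2,1} = 0
G(10) = mex{0,2} = 1
G(11) = mex{1,0} = 2
G(12) = mex{2,1} = 0
G(13) = mex{0,2} = 1
G(14) = mex{1,0} = 2
G(15) = mex{2,1} = 0
G(16) = mex{0,2} = 1
G_A(16) = 1.
Heap B, S = {3, 4, 8, 9}:
n :  0  1  2  3  4  5  6  7  8  9 10 11 12 13 14 15 16 17 18 19 20 21 22 23 24 25
G :  0  0  0  1  1  1  2  0  2  3  1  3  0  0  0  1  1  1  2  0  2  3  1  3  0  0
G_B(25) = 0.
Heap C, S = {1, 5, 6}:
G(0) = 0
G(1) = mex{0} = 1
G(2) = mex{1} = 0
G(3) = mex{0} = 1
G(4) = mex{1} = 0
G(5) = mex{0,0} = 1
G(6) = mex{1,1,0} = 2
G(7) = mex{2,0,1} = 3
G(8) = mex{3,1,0} = 2
G(9) = mex{2,0,1} = 3
G(10) = mex{3,1,0} = 2
G(11) = mex{2,2,1} = 0
G(12) = mex{0,3,2} = 1
G(13) = mex{1,2,3} = 0
G(14) = mex{0,3,2} = 1
G(15) = mex{1,2,3} = 0
G(16) = mex{0,0,2} = 1
G(17) = mex{1,1,0} = 2
G(18) = mex{2,0,1} = 3
G(19) = mex{3,1,0} = 2
G(20) = mex{2,0,1} = 3
G(21) = mex{3,1,0} = 2
G(22) = mex{2,2,1} = 0
G_C(22) = 0.
Combined Grundy value = 1 ⊕ 0 ⊕ 0 = 1.

1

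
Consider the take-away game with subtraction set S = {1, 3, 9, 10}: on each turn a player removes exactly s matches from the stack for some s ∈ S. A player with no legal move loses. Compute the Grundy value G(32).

3

n :  0  1  2  3  4  5  6  7  8  9 10 11 12 13 14 15 16 17 18 19 20 21 22 23 24 25 26 27 28 29 30 31 32
G :  0  1  0  1  0  1  0  1  0  1  2  3  2  3  2  3  2  3  2  0  1  0  1  0  1  0  1  0  1  2  3  2  3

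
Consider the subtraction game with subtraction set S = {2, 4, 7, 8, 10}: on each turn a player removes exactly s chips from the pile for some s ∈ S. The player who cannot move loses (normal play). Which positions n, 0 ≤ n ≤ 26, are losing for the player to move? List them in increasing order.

0, 1, 6, 12, 15, 18, 21, 24

G(0) = 0
G(1) = mex{} = 0
G(2) = mex{0} = 1
G(3) = mex{0} = 1
G(4) = mex{1,0} = 2
G(5) = mex{1,0} = 2
G(6) = mex{2,1} = 0
G(7) = mex{2,1,0} = 3
G(8) = mex{0,2,0,0} = 1
G(9) = mex{3,2,1,0} = 4
G(10) = mex{1,0,1,1,0} = 2
G(11) = mex{4,3,2,1,0} = 5
G(12) = mex{2,1,2,2,1} = 0
G(13) = mex{5,4,0,2,1} = 3
G(14) = mex{0,2,3,0,2} = 1
G(15) = mex{3,5,1,3,2} = 0
G(16) = mex{1,0,4,1,0} = 2
G(17) = mex{0,3,2,4,3} = 1
G(18) = mex{2,1,5,2,1} = 0
G(19) = mex{1,0,0,5,4} = 2
G(20) = mex{0,2,3,0,2} = 1
G(21) = mex{2,1,1,3,5} = 0
G(22) = mex{1,0,0,1,0} = 2
G(23) = mex{0,2,2,0,3} = 1
G(24) = mex{2,1,1,2,1} = 0
G(25) = mex{1,0,0,1,0} = 2
G(26) = mex{0,2,2,0,2} = 1
P-positions are exactly the n with G(n) = 0.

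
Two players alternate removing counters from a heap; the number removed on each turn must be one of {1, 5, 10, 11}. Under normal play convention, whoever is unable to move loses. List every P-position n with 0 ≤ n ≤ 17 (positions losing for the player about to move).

0, 2, 4, 6, 8

n :  0  1  2  3  4  5  6  7  8  9 10 11 12 13 14 15 16 17
G :  0  1  0  1  0  1  0  1  0  1  2  3  2  3  2  3  2  3
P-positions are exactly the n with G(n) = 0.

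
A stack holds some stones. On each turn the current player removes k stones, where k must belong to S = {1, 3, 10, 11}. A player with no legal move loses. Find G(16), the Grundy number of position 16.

G(0) = 0
G(1) = mex{0} = 1
G(2) = mex{1} = 0
G(3) = mex{0,0} = 1
G(4) = mex{1,1} = 0
G(5) = mex{0,0} = 1
G(6) = mex{1,1} = 0
G(7) = mex{0,0} = 1
G(8) = mex{1,1} = 0
G(9) = mex{0,0} = 1
G(10) = mex{1,1,0} = 2
G(11) = mex{2,0,1,0} = 3
G(12) = mex{3,1,0,1} = 2
G(13) = mex{2,2,1,0} = 3
G(14) = mex{3,3,0,1} = 2
G(15) = mex{2,2,1,0} = 3
G(16) = mex{3,3,0,1} = 2

2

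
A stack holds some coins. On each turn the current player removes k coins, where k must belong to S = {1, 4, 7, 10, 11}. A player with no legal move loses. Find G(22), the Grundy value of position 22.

n :  0  1  2  3  4  5  6  7  8  9 10 11 12 13 14 15 16 17 18 19 20 21 22
G :  0  1  0  1  2  0  1  2  0  1  2  3  2  3  0  1  3  0  1  3  0  1  0

0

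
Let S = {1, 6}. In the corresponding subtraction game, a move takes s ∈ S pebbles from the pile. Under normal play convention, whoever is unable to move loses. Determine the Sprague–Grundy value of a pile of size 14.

G(0) = 0
G(1) = mex{0} = 1
G(2) = mex{1} = 0
G(3) = mex{0} = 1
G(4) = mex{1} = 0
G(5) = mex{0} = 1
G(6) = mex{1,0} = 2
G(7) = mex{2,1} = 0
G(8) = mex{0,0} = 1
G(9) = mex{1,1} = 0
G(10) = mex{0,0} = 1
G(11) = mex{1,1} = 0
G(12) = mex{0,2} = 1
G(13) = mex{1,0} = 2
G(14) = mex{2,1} = 0

0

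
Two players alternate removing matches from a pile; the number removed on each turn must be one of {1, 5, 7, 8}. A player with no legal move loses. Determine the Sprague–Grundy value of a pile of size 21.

0

n :  0  1  2  3  4  5  6  7  8  9 10 11 12 13 14 15 16 17 18 19 20 21
G :  0  1  0  1  0  1  0  1  2  3  2  3  2  3  2  0  1  0  1  0  1  0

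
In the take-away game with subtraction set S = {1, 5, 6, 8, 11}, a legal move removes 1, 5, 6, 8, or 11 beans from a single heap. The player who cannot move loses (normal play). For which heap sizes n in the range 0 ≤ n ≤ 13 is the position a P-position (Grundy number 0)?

0, 2, 4

n :  0  1  2  3  4  5  6  7  8  9 10 11 12 13
G :  0  1  0  1  0  1  2  3  2  3  2  3  4  5
P-positions are exactly the n with G(n) = 0.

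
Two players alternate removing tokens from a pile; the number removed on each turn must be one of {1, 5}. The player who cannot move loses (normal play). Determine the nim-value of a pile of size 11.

G(0) = 0
G(1) = mex{0} = 1
G(2) = mex{1} = 0
G(3) = mex{0} = 1
G(4) = mex{1} = 0
G(5) = mex{0,0} = 1
G(6) = mex{1,1} = 0
G(7) = mex{0,0} = 1
G(8) = mex{1,1} = 0
G(9) = mex{0,0} = 1
G(10) = mex{1,1} = 0
G(11) = mex{0,0} = 1

1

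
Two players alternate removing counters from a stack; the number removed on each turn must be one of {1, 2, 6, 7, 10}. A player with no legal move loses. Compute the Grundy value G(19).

0

G(0) = 0
G(1) = mex{0} = 1
G(2) = mex{1,0} = 2
G(3) = mex{2,1} = 0
G(4) = mex{0,2} = 1
G(5) = mex{1,0} = 2
G(6) = mex{2,1,0} = 3
G(7) = mex{3,2,1,0} = 4
G(8) = mex{4,3,2,1} = 0
G(9) = mex{0,4,0,2} = 1
G(10) = mex{1,0,1,0,0} = 2
G(11) = mex{2,1,2,1,1} = 0
G(12) = mex{0,2,3,2,2} = 1
G(13) = mex{1,0,4,3,0} = 2
G(14) = mex{2,1,0,4,1} = 3
G(15) = mex{3,2,1,0,2} = 4
G(16) = mex{4,3,2,1,3} = 0
G(17) = mex{0,4,0,2,4} = 1
G(18) = mex{1,0,1,0,0} = 2
G(19) = mex{2,1,2,1,1} = 0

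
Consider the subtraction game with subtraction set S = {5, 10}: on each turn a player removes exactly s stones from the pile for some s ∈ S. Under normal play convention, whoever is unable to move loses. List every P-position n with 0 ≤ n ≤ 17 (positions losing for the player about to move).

G(0) = 0
G(1) = mex{} = 0
G(2) = mex{} = 0
G(3) = mex{} = 0
G(4) = mex{} = 0
G(5) = mex{0} = 1
G(6) = mex{0} = 1
G(7) = mex{0} = 1
G(8) = mex{0} = 1
G(9) = mex{0} = 1
G(10) = mex{1,0} = 2
G(11) = mex{1,0} = 2
G(12) = mex{1,0} = 2
G(13) = mex{1,0} = 2
G(14) = mex{1,0} = 2
G(15) = mex{2,1} = 0
G(16) = mex{2,1} = 0
G(17) = mex{2,1} = 0
P-positions are exactly the n with G(n) = 0.

0, 1, 2, 3, 4, 15, 16, 17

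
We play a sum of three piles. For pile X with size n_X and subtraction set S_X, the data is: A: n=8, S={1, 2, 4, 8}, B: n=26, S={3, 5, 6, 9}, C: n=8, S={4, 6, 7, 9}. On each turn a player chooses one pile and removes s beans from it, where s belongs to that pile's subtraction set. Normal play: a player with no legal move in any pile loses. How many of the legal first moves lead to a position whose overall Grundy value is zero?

Pile A, S = {1, 2, 4, 8}:
G(0) = 0
G(1) = mex{0} = 1
G(2) = mex{1,0} = 2
G(3) = mex{2,1} = 0
G(4) = mex{0,2,0} = 1
G(5) = mex{1,0,1} = 2
G(6) = mex{2,1,2} = 0
G(7) = mex{0,2,0} = 1
G(8) = mex{1,0,1,0} = 2
G_A(8) = 2.
Pile B, S = {3, 5, 6, 9}:
G(0) = 0
G(1) = mex{} = 0
G(2) = mex{} = 0
G(3) = mex{0} = 1
G(4) = mex{0} = 1
G(5) = mex{0,0} = 1
G(6) = mex{1,0,0} = 2
G(7) = mex{1,0,0} = 2
G(8) = mex{1,1,0} = 2
G(9) = mex{2,1,1,0} = 3
G(10) = mex{2,1,1,0} = 3
G(11) = mex{2,2,1,0} = 3
G(12) = mex{3,2,2,1} = 0
G(13) = mex{3,2,2,1} = 0
G(14) = mex{3,3,2,1} = 0
G(15) = mex{0,3,3,2} = 1
G(16) = mex{0,3,3,2} = 1
G(17) = mex{0,0,3,2} = 1
G(18) = mex{1,0,0,3} = 2
G(19) = mex{1,0,0,3} = 2
G(20) = mex{1,1,0,3} = 2
G(21) = mex{2,1,1,0} = 3
G(22) = mex{2,1,1,0} = 3
G(23) = mex{2,2,1,0} = 3
G(24) = mex{3,2,2,1} = 0
G(25) = mex{3,2,2,1} = 0
G(26) = mex{3,3,2,1} = 0
G_B(26) = 0.
Pile C, S = {4, 6, 7, 9}:
G(0) = 0
G(1) = mex{} = 0
G(2) = mex{} = 0
G(3) = mex{} = 0
G(4) = mex{0} = 1
G(5) = mex{0} = 1
G(6) = mex{0,0} = 1
G(7) = mex{0,0,0} = 1
G(8) = mex{1,0,0} = 2
G_C(8) = 2.
Combined Grundy value = 2 ⊕ 0 ⊕ 2 = 0.
A winning move leaves total XOR = 0, i.e. changes one component's Grundy value g to g ⊕ X where X is the current total.
Pile A: target g' = 2⊕0 = 2, but every legal move changes the Grundy value (mex property), so 0 moves.
Pile B: target g' = 0⊕0 = 0, but every legal move changes the Grundy value (mex property), so 0 moves.
Pile C: target g' = 2⊕0 = 2, but every legal move changes the Grundy value (mex property), so 0 moves.

0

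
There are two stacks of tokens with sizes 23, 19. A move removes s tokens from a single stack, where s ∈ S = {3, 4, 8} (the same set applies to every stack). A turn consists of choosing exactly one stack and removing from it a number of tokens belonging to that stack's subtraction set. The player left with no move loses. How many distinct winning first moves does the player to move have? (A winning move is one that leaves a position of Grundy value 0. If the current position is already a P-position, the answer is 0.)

2

All stacks use S = {3, 4, 8}:
G(0) = 0
G(1) = mex{} = 0
G(2) = mex{} = 0
G(3) = mex{0} = 1
G(4) = mex{0,0} = 1
G(5) = mex{0,0} = 1
G(6) = mex{1,0} = 2
G(7) = mex{1,1} = 0
G(8) = mex{1,1,0} = 2
G(9) = mex{2,1,0} = 3
G(10) = mex{0,2,0} = 1
G(11) = mex{2,0,1} = 3
G(12) = mex{3,2,1} = 0
G(13) = mex{1,3,1} = 0
G(14) = mex{3,1,2} = 0
G(15) = mex{0,3,0} = 1
G(16) = mex{0,0,2} = 1
G(17) = mex{0,0,3} = 1
G(18) = mex{1,0,1} = 2
G(19) = mex{1,1,3} = 0
G(20) = mex{1,1,0} = 2
G(21) = mex{2,1,0} = 3
G(22) = mex{0,2,0} = 1
G(23) = mex{2,0,1} = 3
Stack A: G(23) = 3.
Stack B: G(19) = 0.
Combined Grundy value = 3 ⊕ 0 = 3.
A winning move leaves total XOR = 0, i.e. changes one component's Grundy value g to g ⊕ X where X is the current total.
Stack A: need g' = 3⊕3 = 0. Options: 23−3→G=2, 23−4→G=0, 23−8→G=1. Hits: 1.
Stack B: need g' = 0⊕3 = 3. Options: 19−3→G=1, 19−4→G=1, 19−8→G=3. Hits: 1.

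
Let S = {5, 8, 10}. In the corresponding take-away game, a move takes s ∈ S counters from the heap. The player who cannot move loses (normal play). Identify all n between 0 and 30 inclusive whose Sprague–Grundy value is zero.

0, 1, 2, 3, 4, 15, 16, 17, 18, 19, 30

G(0) = 0
G(1) = mex{} = 0
G(2) = mex{} = 0
G(3) = mex{} = 0
G(4) = mex{} = 0
G(5) = mex{0} = 1
G(6) = mex{0} = 1
G(7) = mex{0} = 1
G(8) = mex{0,0} = 1
G(9) = mex{0,0} = 1
G(10) = mex{1,0,0} = 2
G(11) = mex{1,0,0} = 2
G(12) = mex{1,0,0} = 2
G(13) = mex{1,1,0} = 2
G(14) = mex{1,1,0} = 2
G(15) = mex{2,1,1} = 0
G(16) = mex{2,1,1} = 0
G(17) = mex{2,1,1} = 0
G(18) = mex{2,2,1} = 0
G(19) = mex{2,2,1} = 0
G(20) = mex{0,2,2} = 1
G(21) = mex{0,2,2} = 1
G(22) = mex{0,2,2} = 1
G(23) = mex{0,0,2} = 1
G(24) = mex{0,0,2} = 1
G(25) = mex{1,0,0} = 2
G(26) = mex{1,0,0} = 2
G(27) = mex{1,0,0} = 2
G(28) = mex{1,1,0} = 2
G(29) = mex{1,1,0} = 2
G(30) = mex{2,1,1} = 0
P-positions are exactly the n with G(n) = 0.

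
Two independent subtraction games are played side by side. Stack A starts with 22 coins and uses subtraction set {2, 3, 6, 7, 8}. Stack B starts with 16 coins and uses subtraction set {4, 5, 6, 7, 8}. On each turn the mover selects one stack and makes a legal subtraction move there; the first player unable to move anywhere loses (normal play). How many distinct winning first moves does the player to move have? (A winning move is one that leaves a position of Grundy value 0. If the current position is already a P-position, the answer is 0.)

Stack A, S = {2, 3, 6, 7, 8}:
n :  0  1  2  3  4  5  6  7  8  9 10 11 12 13 14 15 16 17 18 19 20 21 22
G :  0  0  1  1  2  0  3  1  2  2  0  3  1  2  0  0  1  1  2  0  3  1  2
G_A(22) = 2.
Stack B, S = {4, 5, 6, 7, 8}:
n :  0  1  2  3  4  5  6  7  8  9 10 11 12 13 14 15 16
G :  0  0  0  0  1  1  1  1  2  2  2  2  0  0  0  0  1
G_B(16) = 1.
Combined Grundy value = 2 ⊕ 1 = 3.
A winning move leaves total XOR = 0, i.e. changes one component's Grundy value g to g ⊕ X where X is the current total.
Stack A: need g' = 2⊕3 = 1. Options: 22−2→G=3, 22−3→G=0, 22−6→G=1, 22−7→G=0, 22−8→G=0. Hits: 1.
Stack B: need g' = 1⊕3 = 2. Options: 16−4→G=0, 16−5→G=2, 16−6→G=2, 16−7→G=2, 16−8→G=2. Hits: 4.

5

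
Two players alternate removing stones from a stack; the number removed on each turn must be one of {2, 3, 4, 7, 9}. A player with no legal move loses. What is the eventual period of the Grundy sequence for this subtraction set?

11

n :  0  1  2  3  4  5  6  7  8  9 10 11 12 13 14 15 16 17 18 19 20 21 22 23
G :  0  0  1  1  2  2  0  3  1  4  2  0  0  1  1  2  2  0  3  1  4  2  0  0
G(n+11) = G(n) holds for n = 0,…,8 (a full window of length max(S) = 9), so the sequence is purely periodic with period 11.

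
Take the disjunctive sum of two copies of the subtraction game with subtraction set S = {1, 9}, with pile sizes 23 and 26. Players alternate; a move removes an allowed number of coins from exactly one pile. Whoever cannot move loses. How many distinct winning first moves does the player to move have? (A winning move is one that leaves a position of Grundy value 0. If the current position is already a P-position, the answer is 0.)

All piles use S = {1, 9}:
n :  0  1  2  3  4  5  6  7  8  9 10 11 12 13 14 15 16 17 18 19 20 21 22 23 24 25 26
G :  0  1  0  1  0  1  0  1  0  1  0  1  0  1  0  1  0  1  0  1  0  1  0  1  0  1  0
Pile A: G(23) = 1.
Pile B: G(26) = 0.
Combined Grundy value = 1 ⊕ 0 = 1.
A winning move leaves total XOR = 0, i.e. changes one component's Grundy value g to g ⊕ X where X is the current total.
Pile A: need g' = 1⊕1 = 0. Options: 23−1→G=0, 23−9→G=0. Hits: 2.
Pile B: need g' = 0⊕1 = 1. Options: 26−1→G=1, 26−9→G=1. Hits: 2.

4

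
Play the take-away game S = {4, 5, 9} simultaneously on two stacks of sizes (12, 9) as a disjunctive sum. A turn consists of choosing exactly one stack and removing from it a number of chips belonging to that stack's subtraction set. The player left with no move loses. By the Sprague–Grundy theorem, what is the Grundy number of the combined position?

1

All stacks use S = {4, 5, 9}:
n :  0  1  2  3  4  5  6  7  8  9 10 11 12
G :  0  0  0  0  1  1  1  1  2  2  2  2  3
Stack A: G(12) = 3.
Stack B: G(9) = 2.
Combined Grundy value = 3 ⊕ 2 = 1.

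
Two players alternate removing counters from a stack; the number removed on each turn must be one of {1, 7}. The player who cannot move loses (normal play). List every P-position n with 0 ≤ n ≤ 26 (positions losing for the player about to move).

0, 2, 4, 6, 8, 10, 12, 14, 16, 18, 20, 22, 24, 26

G(0) = 0
G(1) = mex{0} = 1
G(2) = mex{1} = 0
G(3) = mex{0} = 1
G(4) = mex{1} = 0
G(5) = mex{0} = 1
G(6) = mex{1} = 0
G(7) = mex{0,0} = 1
G(8) = mex{1,1} = 0
G(9) = mex{0,0} = 1
G(10) = mex{1,1} = 0
G(11) = mex{0,0} = 1
G(12) = mex{1,1} = 0
G(13) = mex{0,0} = 1
G(14) = mex{1,1} = 0
G(15) = mex{0,0} = 1
G(16) = mex{1,1} = 0
G(17) = mex{0,0} = 1
G(18) = mex{1,1} = 0
G(19) = mex{0,0} = 1
G(20) = mex{1,1} = 0
G(21) = mex{0,0} = 1
G(22) = mex{1,1} = 0
G(23) = mex{0,0} = 1
G(24) = mex{1,1} = 0
G(25) = mex{0,0} = 1
G(26) = mex{1,1} = 0
P-positions are exactly the n with G(n) = 0.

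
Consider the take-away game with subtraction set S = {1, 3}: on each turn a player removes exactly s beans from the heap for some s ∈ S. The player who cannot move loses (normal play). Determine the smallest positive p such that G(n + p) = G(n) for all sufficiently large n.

G(0) = 0
G(1) = mex{0} = 1
G(2) = mex{1} = 0
G(3) = mex{0,0} = 1
G(4) = mex{1,1} = 0
G(5) = mex{0,0} = 1
G(6) = mex{1,1} = 0
G(7) = mex{0,0} = 1
G(8) = mex{1,1} = 0
G(9) = mex{0,0} = 1
G(10) = mex{1,1} = 0
G(11) = mex{0,0} = 1
G(12) = mex{1,1} = 0
G(13) = mex{0,0} = 1
G(14) = mex{1,1} = 0
G(n+2) = G(n) holds for n = 0,…,2 (a full window of length max(S) = 3), so the sequence is purely periodic with period 2.

2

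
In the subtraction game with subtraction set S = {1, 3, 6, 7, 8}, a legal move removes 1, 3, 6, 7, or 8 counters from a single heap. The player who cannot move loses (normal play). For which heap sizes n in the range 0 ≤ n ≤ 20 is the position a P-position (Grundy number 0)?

0, 2, 4, 13, 15, 17

n :  0  1  2  3  4  5  6  7  8  9 10 11 12 13 14 15 16 17 18 19 20
G :  0  1  0  1  0  1  2  3  2  3  2  3  4  0  1  0  1  0  1  2  3
P-positions are exactly the n with G(n) = 0.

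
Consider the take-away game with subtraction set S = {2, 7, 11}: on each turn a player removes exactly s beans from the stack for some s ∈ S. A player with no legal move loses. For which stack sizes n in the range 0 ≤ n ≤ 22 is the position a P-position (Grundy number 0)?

n :  0  1  2  3  4  5  6  7  8  9 10 11 12 13 14 15 16 17 18 19 20 21 22
G :  0  0  1  1  0  0  1  1  2  0  0  1  1  0  0  1  1  2  0  0  1  1  0
P-positions are exactly the n with G(n) = 0.

0, 1, 4, 5, 9, 10, 13, 14, 18, 19, 22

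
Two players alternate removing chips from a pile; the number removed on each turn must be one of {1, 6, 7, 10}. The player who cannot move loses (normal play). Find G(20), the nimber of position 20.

n :  0  1  2  3  4  5  6  7  8  9 10 11 12 13 14 15 16 17 18 19 20
G :  0  1  0  1  0  1  2  3  2  3  2  3  4  0  1  0  1  0  1  2  3

3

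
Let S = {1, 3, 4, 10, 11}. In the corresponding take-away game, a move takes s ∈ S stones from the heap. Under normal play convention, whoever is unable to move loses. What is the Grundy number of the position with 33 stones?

n :  0  1  2  3  4  5  6  7  8  9 10 11 12 13 14 15 16 17 18 19 20 21 22 23 24 25 26 27 28 29 30 31 32 33
G :  0  1  0  1  2  3  2  0  1  0  1  2  3  2  0  1  0  1  2  3  2  0  1  0  1  2  3  2  0  1  0  1  2  3

3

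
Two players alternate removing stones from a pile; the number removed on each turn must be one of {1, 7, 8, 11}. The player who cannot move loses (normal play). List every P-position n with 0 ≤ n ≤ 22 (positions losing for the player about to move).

0, 2, 4, 6, 16, 18, 20, 22

n :  0  1  2  3  4  5  6  7  8  9 10 11 12 13 14 15 16 17 18 19 20 21 22
G :  0  1  0  1  0  1  0  1  2  3  2  3  2  3  2  3  0  1  0  1  0  1  0
P-positions are exactly the n with G(n) = 0.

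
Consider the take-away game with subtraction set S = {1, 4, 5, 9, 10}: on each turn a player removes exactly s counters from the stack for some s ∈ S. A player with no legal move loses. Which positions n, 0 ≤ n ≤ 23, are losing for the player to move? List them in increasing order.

0, 2, 8, 14, 16, 22

G(0) = 0
G(1) = mex{0} = 1
G(2) = mex{1} = 0
G(3) = mex{0} = 1
G(4) = mex{1,0} = 2
G(5) = mex{2,1,0} = 3
G(6) = mex{3,0,1} = 2
G(7) = mex{2,1,0} = 3
G(8) = mex{3,2,1} = 0
G(9) = mex{0,3,2,0} = 1
G(10) = mex{1,2,3,1,0} = 4
G(11) = mex{4,3,2,0,1} = 5
G(12) = mex{5,0,3,1,0} = 2
G(13) = mex{2,1,0,2,1} = 3
G(14) = mex{3,4,1,3,2} = 0
G(15) = mex{0,5,4,2,3} = 1
G(16) = mex{1,2,5,3,2} = 0
G(17) = mex{0,3,2,0,3} = 1
G(18) = mex{1,0,3,1,0} = 2
G(19) = mex{2,1,0,4,1} = 3
G(20) = mex{3,0,1,5,4} = 2
G(21) = mex{2,1,0,2,5} = 3
G(22) = mex{3,2,1,3,2} = 0
G(23) = mex{0,3,2,0,3} = 1
P-positions are exactly the n with G(n) = 0.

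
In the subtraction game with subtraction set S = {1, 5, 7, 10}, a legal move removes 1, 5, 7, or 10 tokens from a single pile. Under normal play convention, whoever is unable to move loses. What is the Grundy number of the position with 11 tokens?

G(0) = 0
G(1) = mex{0} = 1
G(2) = mex{1} = 0
G(3) = mex{0} = 1
G(4) = mex{1} = 0
G(5) = mex{0,0} = 1
G(6) = mex{1,1} = 0
G(7) = mex{0,0,0} = 1
G(8) = mex{1,1,1} = 0
G(9) = mex{0,0,0} = 1
G(10) = mex{1,1,1,0} = 2
G(11) = mex{2,0,0,1} = 3

3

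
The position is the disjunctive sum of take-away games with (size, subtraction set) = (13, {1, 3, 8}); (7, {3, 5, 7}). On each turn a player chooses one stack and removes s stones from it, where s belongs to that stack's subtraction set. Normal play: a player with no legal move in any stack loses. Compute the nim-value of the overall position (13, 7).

Stack A, S = {1, 3, 8}:
G(0) = 0
G(1) = mex{0} = 1
G(2) = mex{1} = 0
G(3) = mex{0,0} = 1
G(4) = mex{1,1} = 0
G(5) = mex{0,0} = 1
G(6) = mex{1,1} = 0
G(7) = mex{0,0} = 1
G(8) = mex{1,1,0} = 2
G(9) = mex{2,0,1} = 3
G(10) = mex{3,1,0} = 2
G(11) = mex{2,2,1} = 0
G(12) = mex{0,3,0} = 1
G(13) = mex{1,2,1} = 0
G_A(13) = 0.
Stack B, S = {3, 5, 7}:
G(0) = 0
G(1) = mex{} = 0
G(2) = mex{} = 0
G(3) = mex{0} = 1
G(4) = mex{0} = 1
G(5) = mex{0,0} = 1
G(6) = mex{1,0} = 2
G(7) = mex{1,0,0} = 2
G_B(7) = 2.
Combined Grundy value = 0 ⊕ 2 = 2.

2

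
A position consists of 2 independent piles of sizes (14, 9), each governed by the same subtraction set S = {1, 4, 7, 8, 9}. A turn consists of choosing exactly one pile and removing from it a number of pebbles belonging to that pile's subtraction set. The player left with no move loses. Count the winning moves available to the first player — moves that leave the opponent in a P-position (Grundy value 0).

1

All piles use S = {1, 4, 7, 8, 9}:
n :  0  1  2  3  4  5  6  7  8  9 10 11 12 13 14
G :  0  1  0  1  2  0  1  2  3  2  3  4  5  3  4
Pile A: G(14) = 4.
Pile B: G(9) = 2.
Combined Grundy value = 4 ⊕ 2 = 6.
A winning move leaves total XOR = 0, i.e. changes one component's Grundy value g to g ⊕ X where X is the current total.
Pile A: need g' = 4⊕6 = 2. Options: 14−1→G=3, 14−4→G=3, 14−7→G=2, 14−8→G=1, 14−9→G=0. Hits: 1.
Pile B: need g' = 2⊕6 = 4. Options: 9−1→G=3, 9−4→G=0, 9−7→G=0, 9−8→G=1, 9−9→G=0. Hits: 0.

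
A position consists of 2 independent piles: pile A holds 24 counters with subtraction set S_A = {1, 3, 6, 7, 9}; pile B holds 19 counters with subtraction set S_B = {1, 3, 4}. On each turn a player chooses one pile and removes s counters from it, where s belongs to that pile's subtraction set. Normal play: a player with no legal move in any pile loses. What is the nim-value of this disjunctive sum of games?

3

Pile A, S = {1, 3, 6, 7, 9}:
n :  0  1  2  3  4  5  6  7  8  9 10 11 12 13 14 15 16 17 18 19 20 21 22 23 24
G :  0  1  0  1  0  1  2  3  2  3  2  3  0  1  0  1  0  1  2  3  2  3  2  3  0
G_A(24) = 0.
Pile B, S = {1, 3, 4}:
n :  0  1  2  3  4  5  6  7  8  9 10 11 12 13 14 15 16 17 18 19
G :  0  1  0  1  2  3  2  0  1  0  1  2  3  2  0  1  0  1  2  3
G_B(19) = 3.
Combined Grundy value = 0 ⊕ 3 = 3.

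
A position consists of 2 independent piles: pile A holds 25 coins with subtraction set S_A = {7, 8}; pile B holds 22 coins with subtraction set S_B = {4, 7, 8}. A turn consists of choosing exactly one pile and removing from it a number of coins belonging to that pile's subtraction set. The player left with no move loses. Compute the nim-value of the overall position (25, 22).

3

Pile A, S = {7, 8}:
G(0) = 0
G(1) = mex{} = 0
G(2) = mex{} = 0
G(3) = mex{} = 0
G(4) = mex{} = 0
G(5) = mex{} = 0
G(6) = mex{} = 0
G(7) = mex{0} = 1
G(8) = mex{0,0} = 1
G(9) = mex{0,0} = 1
G(10) = mex{0,0} = 1
G(11) = mex{0,0} = 1
G(12) = mex{0,0} = 1
G(13) = mex{0,0} = 1
G(14) = mex{1,0} = 2
G(15) = mex{1,1} = 0
G(16) = mex{1,1} = 0
G(17) = mex{1,1} = 0
G(18) = mex{1,1} = 0
G(19) = mex{1,1} = 0
G(20) = mex{1,1} = 0
G(21) = mex{2,1} = 0
G(22) = mex{0,2} = 1
G(23) = mex{0,0} = 1
G(24) = mex{0,0} = 1
G(25) = mex{0,0} = 1
G_A(25) = 1.
Pile B, S = {4, 7, 8}:
G(0) = 0
G(1) = mex{} = 0
G(2) = mex{} = 0
G(3) = mex{} = 0
G(4) = mex{0} = 1
G(5) = mex{0} = 1
G(6) = mex{0} = 1
G(7) = mex{0,0} = 1
G(8) = mex{1,0,0} = 2
G(9) = mex{1,0,0} = 2
G(10) = mex{1,0,0} = 2
G(11) = mex{1,1,0} = 2
G(12) = mex{2,1,1} = 0
G(13) = mex{2,1,1} = 0
G(14) = mex{2,1,1} = 0
G(15) = mex{2,2,1} = 0
G(16) = mex{0,2,2} = 1
G(17) = mex{0,2,2} = 1
G(18) = mex{0,2,2} = 1
G(19) = mex{0,0,2} = 1
G(20) = mex{1,0,0} = 2
G(21) = mex{1,0,0} = 2
G(22) = mex{1,0,0} = 2
G_B(22) = 2.
Combined Grundy value = 1 ⊕ 2 = 3.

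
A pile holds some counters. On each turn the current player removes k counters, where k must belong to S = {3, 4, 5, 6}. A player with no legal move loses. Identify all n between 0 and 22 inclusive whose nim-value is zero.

0, 1, 2, 9, 10, 11, 18, 19, 20

n :  0  1  2  3  4  5  6  7  8  9 10 11 12 13 14 15 16 17 18 19 20 21 22
G :  0  0  0  1  1  1  2  2  2  0  0  0  1  1  1  2  2  2  0  0  0  1  1
P-positions are exactly the n with G(n) = 0.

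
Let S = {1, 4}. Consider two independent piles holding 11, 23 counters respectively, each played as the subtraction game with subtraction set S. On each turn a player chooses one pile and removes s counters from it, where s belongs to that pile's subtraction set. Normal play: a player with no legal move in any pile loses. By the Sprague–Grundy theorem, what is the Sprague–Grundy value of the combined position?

All piles use S = {1, 4}:
G(0) = 0
G(1) = mex{0} = 1
G(2) = mex{1} = 0
G(3) = mex{0} = 1
G(4) = mex{1,0} = 2
G(5) = mex{2,1} = 0
G(6) = mex{0,0} = 1
G(7) = mex{1,1} = 0
G(8) = mex{0,2} = 1
G(9) = mex{1,0} = 2
G(10) = mex{2,1} = 0
G(11) = mex{0,0} = 1
G(12) = mex{1,1} = 0
G(13) = mex{0,2} = 1
G(14) = mex{1,0} = 2
G(15) = mex{2,1} = 0
G(16) = mex{0,0} = 1
G(17) = mex{1,1} = 0
G(18) = mex{0,2} = 1
G(19) = mex{1,0} = 2
G(20) = mex{2,1} = 0
G(21) = mex{0,0} = 1
G(22) = mex{1,1} = 0
G(23) = mex{0,2} = 1
Pile A: G(11) = 1.
Pile B: G(23) = 1.
Combined Grundy value = 1 ⊕ 1 = 0.

0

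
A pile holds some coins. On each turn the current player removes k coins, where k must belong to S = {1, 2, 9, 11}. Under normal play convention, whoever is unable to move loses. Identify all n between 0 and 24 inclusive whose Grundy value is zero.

n :  0  1  2  3  4  5  6  7  8  9 10 11 12 13 14 15 16 17 18 19 20 21 22 23 24
G :  0  1  2  0  1  2  0  1  2  3  0  1  2  0  1  2  0  1  2  3  0  1  2  0  1
P-positions are exactly the n with G(n) = 0.

0, 3, 6, 10, 13, 16, 20, 23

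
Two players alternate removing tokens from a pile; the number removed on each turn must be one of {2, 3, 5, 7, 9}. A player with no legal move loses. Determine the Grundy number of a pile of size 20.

n :  0  1  2  3  4  5  6  7  8  9 10 11 12 13 14 15 16 17 18 19 20
G :  0  0  1  1  2  2  3  3  4  4  5  0  0  1  1  2  2  3  3  4  4

4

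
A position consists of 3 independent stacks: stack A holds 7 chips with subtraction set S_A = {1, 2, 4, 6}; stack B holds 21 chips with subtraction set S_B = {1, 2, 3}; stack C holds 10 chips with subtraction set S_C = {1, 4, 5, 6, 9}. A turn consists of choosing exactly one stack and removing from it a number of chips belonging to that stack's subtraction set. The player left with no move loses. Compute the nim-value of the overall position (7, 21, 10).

Stack A, S = {1, 2, 4, 6}:
G(0) = 0
G(1) = mex{0} = 1
G(2) = mex{1,0} = 2
G(3) = mex{2,1} = 0
G(4) = mex{0,2,0} = 1
G(5) = mex{1,0,1} = 2
G(6) = mex{2,1,2,0} = 3
G(7) = mex{3,2,0,1} = 4
G_A(7) = 4.
Stack B, S = {1, 2, 3}:
G(0) = 0
G(1) = mex{0} = 1
G(2) = mex{1,0} = 2
G(3) = mex{2,1,0} = 3
G(4) = mex{3,2,1} = 0
G(5) = mex{0,3,2} = 1
G(6) = mex{1,0,3} = 2
G(7) = mex{2,1,0} = 3
G(8) = mex{3,2,1} = 0
G(9) = mex{0,3,2} = 1
G(10) = mex{1,0,3} = 2
G(11) = mex{2,1,0} = 3
G(12) = mex{3,2,1} = 0
G(13) = mex{0,3,2} = 1
G(14) = mex{1,0,3} = 2
G(15) = mex{2,1,0} = 3
G(16) = mex{3,2,1} = 0
G(17) = mex{0,3,2} = 1
G(18) = mex{1,0,3} = 2
G(19) = mex{2,1,0} = 3
G(20) = mex{3,2,1} = 0
G(21) = mex{0,3,2} = 1
G_B(21) = 1.
Stack C, S = {1, 4, 5, 6, 9}:
n :  0  1  2  3  4  5  6  7  8  9 10
G :  0  1  0  1  2  3  2  3  4  5  0
G_C(10) = 0.
Combined Grundy value = 4 ⊕ 1 ⊕ 0 = 5.

5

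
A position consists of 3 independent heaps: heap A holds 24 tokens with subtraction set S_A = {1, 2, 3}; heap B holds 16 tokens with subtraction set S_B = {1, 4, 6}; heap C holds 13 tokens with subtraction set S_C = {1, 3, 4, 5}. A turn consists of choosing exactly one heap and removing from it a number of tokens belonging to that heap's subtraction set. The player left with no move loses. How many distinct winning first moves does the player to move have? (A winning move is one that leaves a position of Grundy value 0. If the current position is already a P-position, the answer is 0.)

Heap A, S = {1, 2, 3}:
n :  0  1  2  3  4  5  6  7  8  9 10 11 12 13 14 15 16 17 18 19 20 21 22 23 24
G :  0  1  2  3  0  1  2  3  0  1  2  3  0  1  2  3  0  1  2  3  0  1  2  3  0
G_A(24) = 0.
Heap B, S = {1, 4, 6}:
G(0) = 0
G(1) = mex{0} = 1
G(2) = mex{1} = 0
G(3) = mex{0} = 1
G(4) = mex{1,0} = 2
G(5) = mex{2,1} = 0
G(6) = mex{0,0,0} = 1
G(7) = mex{1,1,1} = 0
G(8) = mex{0,2,0} = 1
G(9) = mex{1,0,1} = 2
G(10) = mex{2,1,2} = 0
G(11) = mex{0,0,0} = 1
G(12) = mex{1,1,1} = 0
G(13) = mex{0,2,0} = 1
G(14) = mex{1,0,1} = 2
G(15) = mex{2,1,2} = 0
G(16) = mex{0,0,0} = 1
G_B(16) = 1.
Heap C, S = {1, 3, 4, 5}:
G(0) = 0
G(1) = mex{0} = 1
G(2) = mex{1} = 0
G(3) = mex{0,0} = 1
G(4) = mex{1,1,0} = 2
G(5) = mex{2,0,1,0} = 3
G(6) = mex{3,1,0,1} = 2
G(7) = mex{2,2,1,0} = 3
G(8) = mex{3,3,2,1} = 0
G(9) = mex{0,2,3,2} = 1
G(10) = mex{1,3,2,3} = 0
G(11) = mex{0,0,3,2} = 1
G(12) = mex{1,1,0,3} = 2
G(13) = mex{2,0,1,0} = 3
G_C(13) = 3.
Combined Grundy value = 0 ⊕ 1 ⊕ 3 = 2.
A winning move leaves total XOR = 0, i.e. changes one component's Grundy value g to g ⊕ X where X is the current total.
Heap A: need g' = 0⊕2 = 2. Options: 24−1→G=3, 24−2→G=2, 24−3→G=1. Hits: 1.
Heap B: need g' = 1⊕2 = 3. Options: 16−1→G=0, 16−4→G=0, 16−6→G=0. Hits: 0.
Heap C: need g' = 3⊕2 = 1. Options: 13−1→G=2, 13−3→G=0, 13−4→G=1, 13−5→G=0. Hits: 1.

2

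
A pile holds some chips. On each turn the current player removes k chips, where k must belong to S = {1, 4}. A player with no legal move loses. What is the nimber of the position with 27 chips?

0

G(0) = 0
G(1) = mex{0} = 1
G(2) = mex{1} = 0
G(3) = mex{0} = 1
G(4) = mex{1,0} = 2
G(5) = mex{2,1} = 0
G(6) = mex{0,0} = 1
G(7) = mex{1,1} = 0
G(8) = mex{0,2} = 1
G(9) = mex{1,0} = 2
G(10) = mex{2,1} = 0
G(11) = mex{0,0} = 1
G(12) = mex{1,1} = 0
G(13) = mex{0,2} = 1
G(14) = mex{1,0} = 2
G(15) = mex{2,1} = 0
G(16) = mex{0,0} = 1
G(17) = mex{1,1} = 0
G(18) = mex{0,2} = 1
G(19) = mex{1,0} = 2
G(20) = mex{2,1} = 0
G(21) = mex{0,0} = 1
G(22) = mex{1,1} = 0
G(23) = mex{0,2} = 1
G(24) = mex{1,0} = 2
G(25) = mex{2,1} = 0
G(26) = mex{0,0} = 1
G(27) = mex{1,1} = 0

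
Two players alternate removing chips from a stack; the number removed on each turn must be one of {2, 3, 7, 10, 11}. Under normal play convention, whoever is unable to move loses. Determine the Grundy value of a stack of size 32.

0

G(0) = 0
G(1) = mex{} = 0
G(2) = mex{0} = 1
G(3) = mex{0,0} = 1
G(4) = mex{1,0} = 2
G(5) = mex{1,1} = 0
G(6) = mex{2,1} = 0
G(7) = mex{0,2,0} = 1
G(8) = mex{0,0,0} = 1
G(9) = mex{1,0,1} = 2
G(10) = mex{1,1,1,0} = 2
G(11) = mex{2,1,2,0,0} = 3
G(12) = mex{2,2,0,1,0} = 3
G(13) = mex{3,2,0,1,1} = 4
G(14) = mex{3,3,1,2,1} = 0
G(15) = mex{4,3,1,0,2} = 5
G(16) = mex{0,4,2,0,0} = 1
G(17) = mex{5,0,2,1,0} = 3
G(18) = mex{1,5,3,1,1} = 0
G(19) = mex{3,1,3,2,1} = 0
G(20) = mex{0,3,4,2,2} = 1
G(21) = mex{0,0,0,3,2} = 1
G(22) = mex{1,0,5,3,3} = 2
G(23) = mex{1,1,1,4,3} = 0
G(24) = mex{2,1,3,0,4} = 5
G(25) = mex{0,2,0,5,0} = 1
G(26) = mex{5,0,0,1,5} = 2
G(27) = mex{1,5,1,3,1} = 0
G(28) = mex{2,1,1,0,3} = 4
G(29) = mex{0,2,2,0,0} = 1
G(30) = mex{4,0,0,1,0} = 2
G(31) = mex{1,4,5,1,1} = 0
G(32) = mex{2,1,1,2,1} = 0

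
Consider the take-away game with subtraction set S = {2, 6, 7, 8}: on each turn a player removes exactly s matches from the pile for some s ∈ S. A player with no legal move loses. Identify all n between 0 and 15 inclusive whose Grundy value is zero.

0, 1, 4, 5, 14, 15

n :  0  1  2  3  4  5  6  7  8  9 10 11 12 13 14 15
G :  0  0  1  1  0  0  1  1  2  2  3  3  2  2  0  0
P-positions are exactly the n with G(n) = 0.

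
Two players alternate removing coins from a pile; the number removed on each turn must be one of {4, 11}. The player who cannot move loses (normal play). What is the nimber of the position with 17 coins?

n :  0  1  2  3  4  5  6  7  8  9 10 11 12 13 14 15 16 17
G :  0  0  0  0  1  1  1  1  0  0  0  2  1  1  1  0  0  0

0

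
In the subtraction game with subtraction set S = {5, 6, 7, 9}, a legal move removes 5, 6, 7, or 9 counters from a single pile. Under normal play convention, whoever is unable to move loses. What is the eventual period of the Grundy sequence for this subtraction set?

G(0) = 0
G(1) = mex{} = 0
G(2) = mex{} = 0
G(3) = mex{} = 0
G(4) = mex{} = 0
G(5) = mex{0} = 1
G(6) = mex{0,0} = 1
G(7) = mex{0,0,0} = 1
G(8) = mex{0,0,0} = 1
G(9) = mex{0,0,0,0} = 1
G(10) = mex{1,0,0,0} = 2
G(11) = mex{1,1,0,0} = 2
G(12) = mex{1,1,1,0} = 2
G(13) = mex{1,1,1,0} = 2
G(14) = mex{1,1,1,1} = 0
G(15) = mex{2,1,1,1} = 0
G(16) = mex{2,2,1,1} = 0
G(17) = mex{2,2,2,1} = 0
G(18) = mex{2,2,2,1} = 0
G(19) = mex{0,2,2,2} = 1
G(20) = mex{0,0,2,2} = 1
G(21) = mex{0,0,0,2} = 1
G(22) = mex{0,0,0,2} = 1
G(23) = mex{0,0,0,0} = 1
G(24) = mex{1,0,0,0} = 2
G(25) = mex{1,1,0,0} = 2
G(26) = mex{1,1,1,0} = 2
G(27) = mex{1,1,1,0} = 2
G(28) = mex{1,1,1,1} = 0
G(29) = mex{2,1,1,1} = 0
G(n+14) = G(n) holds for n = 0,…,8 (a full window of length max(S) = 9), so the sequence is purely periodic with period 14.

14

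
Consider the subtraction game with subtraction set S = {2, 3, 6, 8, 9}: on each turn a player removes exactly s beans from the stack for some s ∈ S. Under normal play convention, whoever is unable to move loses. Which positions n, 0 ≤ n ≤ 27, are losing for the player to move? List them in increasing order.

G(0) = 0
G(1) = mex{} = 0
G(2) = mex{0} = 1
G(3) = mex{0,0} = 1
G(4) = mex{1,0} = 2
G(5) = mex{1,1} = 0
G(6) = mex{2,1,0} = 3
G(7) = mex{0,2,0} = 1
G(8) = mex{3,0,1,0} = 2
G(9) = mex{1,3,1,0,0} = 2
G(10) = mex{2,1,2,1,0} = 3
G(11) = mex{2,2,0,1,1} = 3
G(12) = mex{3,2,3,2,1} = 0
G(13) = mex{3,3,1,0,2} = 4
G(14) = mex{0,3,2,3,0} = 1
G(15) = mex{4,0,2,1,3} = 5
G(16) = mex{1,4,3,2,1} = 0
G(17) = mex{5,1,3,2,2} = 0
G(18) = mex{0,5,0,3,2} = 1
G(19) = mex{0,0,4,3,3} = 1
G(20) = mex{1,0,1,0,3} = 2
G(21) = mex{1,1,5,4,0} = 2
G(22) = mex{2,1,0,1,4} = 3
G(23) = mex{2,2,0,5,1} = 3
G(24) = mex{3,2,1,0,5} = 4
G(25) = mex{3,3,1,0,0} = 2
G(26) = mex{4,3,2,1,0} = 5
G(27) = mex{2,4,2,1,1} = 0
P-positions are exactly the n with G(n) = 0.

0, 1, 5, 12, 16, 17, 27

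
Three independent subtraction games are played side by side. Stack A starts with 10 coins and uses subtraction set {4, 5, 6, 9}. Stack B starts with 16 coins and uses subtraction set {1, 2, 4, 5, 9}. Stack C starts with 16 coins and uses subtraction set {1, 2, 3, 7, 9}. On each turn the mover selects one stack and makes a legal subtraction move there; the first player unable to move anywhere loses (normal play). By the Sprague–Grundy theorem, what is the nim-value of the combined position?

2

Stack A, S = {4, 5, 6, 9}:
G(0) = 0
G(1) = mex{} = 0
G(2) = mex{} = 0
G(3) = mex{} = 0
G(4) = mex{0} = 1
G(5) = mex{0,0} = 1
G(6) = mex{0,0,0} = 1
G(7) = mex{0,0,0} = 1
G(8) = mex{1,0,0} = 2
G(9) = mex{1,1,0,0} = 2
G(10) = mex{1,1,1,0} = 2
G_A(10) = 2.
Stack B, S = {1, 2, 4, 5, 9}:
G(0) = 0
G(1) = mex{0} = 1
G(2) = mex{1,0} = 2
G(3) = mex{2,1} = 0
G(4) = mex{0,2,0} = 1
G(5) = mex{1,0,1,0} = 2
G(6) = mex{2,1,2,1} = 0
G(7) = mex{0,2,0,2} = 1
G(8) = mex{1,0,1,0} = 2
G(9) = mex{2,1,2,1,0} = 3
G(10) = mex{3,2,0,2,1} = 4
G(11) = mex{4,3,1,0,2} = 5
G(12) = mex{5,4,2,1,0} = 3
G(13) = mex{3,5,3,2,1} = 0
G(14) = mex{0,3,4,3,2} = 1
G(15) = mex{1,0,5,4,0} = 2
G(16) = mex{2,1,3,5,1} = 0
G_B(16) = 0.
Stack C, S = {1, 2, 3, 7, 9}:
G(0) = 0
G(1) = mex{0} = 1
G(2) = mex{1,0} = 2
G(3) = mex{2,1,0} = 3
G(4) = mex{3,2,1} = 0
G(5) = mex{0,3,2} = 1
G(6) = mex{1,0,3} = 2
G(7) = mex{2,1,0,0} = 3
G(8) = mex{3,2,1,1} = 0
G(9) = mex{0,3,2,2,0} = 1
G(10) = mex{1,0,3,3,1} = 2
G(11) = mex{2,1,0,0,2} = 3
G(12) = mex{3,2,1,1,3} = 0
G(13) = mex{0,3,2,2,0} = 1
G(14) = mex{1,0,3,3,1} = 2
G(15) = mex{2,1,0,0,2} = 3
G(16) = mex{3,2,1,1,3} = 0
G_C(16) = 0.
Combined Grundy value = 2 ⊕ 0 ⊕ 0 = 2.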